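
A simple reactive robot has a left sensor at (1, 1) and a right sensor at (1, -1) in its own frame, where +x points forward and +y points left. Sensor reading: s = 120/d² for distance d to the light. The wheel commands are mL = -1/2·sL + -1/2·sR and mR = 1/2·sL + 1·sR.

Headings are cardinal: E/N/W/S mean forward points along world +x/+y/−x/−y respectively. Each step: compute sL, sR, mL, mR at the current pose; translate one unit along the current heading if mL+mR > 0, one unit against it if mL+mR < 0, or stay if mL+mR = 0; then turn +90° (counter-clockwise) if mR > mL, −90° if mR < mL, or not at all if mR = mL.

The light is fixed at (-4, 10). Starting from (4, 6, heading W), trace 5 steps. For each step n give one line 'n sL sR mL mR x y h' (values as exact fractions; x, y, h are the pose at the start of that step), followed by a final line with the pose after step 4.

0 60/37 60/29 -1980/1073 3090/1073 4 6 W
1 120/89 120/61 -9000/5429 14340/5429 3 6 S
2 3/2 6/5 -27/20 39/20 3 5 E
3 24/13 120/97 -1944/1261 2724/1261 4 5 N
4 60/37 60/29 -1980/1073 3090/1073 4 6 W
final 3 6 S

n=0: pose=(4,6,W); sL=60/37, sR=60/29; mL=-1980/1073, mR=3090/1073; mL+mR=30/29 → advance +1; mR−mL=5070/1073 → turn +1·90°
n=1: pose=(3,6,S); sL=120/89, sR=120/61; mL=-9000/5429, mR=14340/5429; mL+mR=60/61 → advance +1; mR−mL=23340/5429 → turn +1·90°
n=2: pose=(3,5,E); sL=3/2, sR=6/5; mL=-27/20, mR=39/20; mL+mR=3/5 → advance +1; mR−mL=33/10 → turn +1·90°
n=3: pose=(4,5,N); sL=24/13, sR=120/97; mL=-1944/1261, mR=2724/1261; mL+mR=60/97 → advance +1; mR−mL=4668/1261 → turn +1·90°
n=4: pose=(4,6,W); sL=60/37, sR=60/29; mL=-1980/1073, mR=3090/1073; mL+mR=30/29 → advance +1; mR−mL=5070/1073 → turn +1·90°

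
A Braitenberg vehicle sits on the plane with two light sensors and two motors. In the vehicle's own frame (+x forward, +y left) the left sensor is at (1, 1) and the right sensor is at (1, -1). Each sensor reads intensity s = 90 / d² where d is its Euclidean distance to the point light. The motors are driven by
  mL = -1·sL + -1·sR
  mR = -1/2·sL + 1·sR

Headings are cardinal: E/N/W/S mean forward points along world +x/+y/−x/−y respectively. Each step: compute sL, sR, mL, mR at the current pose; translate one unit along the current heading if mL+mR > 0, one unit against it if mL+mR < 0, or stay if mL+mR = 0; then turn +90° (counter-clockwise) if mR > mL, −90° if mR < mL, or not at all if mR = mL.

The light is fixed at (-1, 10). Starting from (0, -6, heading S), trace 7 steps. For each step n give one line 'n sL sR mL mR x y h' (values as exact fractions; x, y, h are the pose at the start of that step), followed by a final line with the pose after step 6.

0 90/293 90/289 -52380/84677 13365/84677 0 -6 S
1 9/20 9/26 -207/260 63/520 0 -5 E
2 90/197 90/197 -180/197 45/197 -1 -5 N
3 9/29 45/113 -2322/3277 1593/6554 -1 -6 W
4 90/293 90/289 -52380/84677 13365/84677 0 -6 S
5 9/20 9/26 -207/260 63/520 0 -5 E
6 90/197 90/197 -180/197 45/197 -1 -5 N
final -1 -6 W

n=0: pose=(0,-6,S); sL=90/293, sR=90/289; mL=-52380/84677, mR=13365/84677; mL+mR=-135/293 → advance -1; mR−mL=65745/84677 → turn +1·90°
n=1: pose=(0,-5,E); sL=9/20, sR=9/26; mL=-207/260, mR=63/520; mL+mR=-27/40 → advance -1; mR−mL=477/520 → turn +1·90°
n=2: pose=(-1,-5,N); sL=90/197, sR=90/197; mL=-180/197, mR=45/197; mL+mR=-135/197 → advance -1; mR−mL=225/197 → turn +1·90°
n=3: pose=(-1,-6,W); sL=9/29, sR=45/113; mL=-2322/3277, mR=1593/6554; mL+mR=-27/58 → advance -1; mR−mL=6237/6554 → turn +1·90°
n=4: pose=(0,-6,S); sL=90/293, sR=90/289; mL=-52380/84677, mR=13365/84677; mL+mR=-135/293 → advance -1; mR−mL=65745/84677 → turn +1·90°
n=5: pose=(0,-5,E); sL=9/20, sR=9/26; mL=-207/260, mR=63/520; mL+mR=-27/40 → advance -1; mR−mL=477/520 → turn +1·90°
n=6: pose=(-1,-5,N); sL=90/197, sR=90/197; mL=-180/197, mR=45/197; mL+mR=-135/197 → advance -1; mR−mL=225/197 → turn +1·90°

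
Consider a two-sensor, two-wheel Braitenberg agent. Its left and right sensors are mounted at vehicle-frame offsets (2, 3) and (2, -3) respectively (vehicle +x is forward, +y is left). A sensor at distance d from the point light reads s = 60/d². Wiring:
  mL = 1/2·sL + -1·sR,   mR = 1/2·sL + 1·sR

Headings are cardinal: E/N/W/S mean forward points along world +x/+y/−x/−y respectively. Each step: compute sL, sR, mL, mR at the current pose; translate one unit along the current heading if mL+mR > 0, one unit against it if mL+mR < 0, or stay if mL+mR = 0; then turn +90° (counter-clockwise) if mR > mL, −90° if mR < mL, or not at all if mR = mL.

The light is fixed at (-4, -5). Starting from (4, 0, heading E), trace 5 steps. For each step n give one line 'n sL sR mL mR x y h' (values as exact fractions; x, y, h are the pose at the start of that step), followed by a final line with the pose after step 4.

0 15/41 15/26 -210/533 405/533 4 0 E
1 12/17 60/193 138/3281 2178/3281 5 0 N
2 30/29 6/13 21/377 369/377 5 1 W
3 60/137 60/41 -6990/5617 9450/5617 4 1 S
4 15/41 15/26 -210/533 405/533 4 0 E
final 5 0 N

n=0: pose=(4,0,E); sL=15/41, sR=15/26; mL=-210/533, mR=405/533; mL+mR=15/41 → advance +1; mR−mL=15/13 → turn +1·90°
n=1: pose=(5,0,N); sL=12/17, sR=60/193; mL=138/3281, mR=2178/3281; mL+mR=12/17 → advance +1; mR−mL=120/193 → turn +1·90°
n=2: pose=(5,1,W); sL=30/29, sR=6/13; mL=21/377, mR=369/377; mL+mR=30/29 → advance +1; mR−mL=12/13 → turn +1·90°
n=3: pose=(4,1,S); sL=60/137, sR=60/41; mL=-6990/5617, mR=9450/5617; mL+mR=60/137 → advance +1; mR−mL=120/41 → turn +1·90°
n=4: pose=(4,0,E); sL=15/41, sR=15/26; mL=-210/533, mR=405/533; mL+mR=15/41 → advance +1; mR−mL=15/13 → turn +1·90°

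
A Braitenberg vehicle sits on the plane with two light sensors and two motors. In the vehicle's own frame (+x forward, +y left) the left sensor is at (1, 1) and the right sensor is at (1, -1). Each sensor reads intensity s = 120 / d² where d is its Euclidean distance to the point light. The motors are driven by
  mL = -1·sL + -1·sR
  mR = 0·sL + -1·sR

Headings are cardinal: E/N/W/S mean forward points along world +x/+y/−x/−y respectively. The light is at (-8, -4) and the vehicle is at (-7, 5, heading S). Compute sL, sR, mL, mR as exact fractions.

left sensor world pos  = (-6, 4); dL² = 68
right sensor world pos = (-8, 4); dR² = 64
sL = 120/68 = 30/17
sR = 120/64 = 15/8
mL = -1·sL + -1·sR = -495/136
mR = 0·sL + -1·sR = -15/8

30/17 15/8 -495/136 -15/8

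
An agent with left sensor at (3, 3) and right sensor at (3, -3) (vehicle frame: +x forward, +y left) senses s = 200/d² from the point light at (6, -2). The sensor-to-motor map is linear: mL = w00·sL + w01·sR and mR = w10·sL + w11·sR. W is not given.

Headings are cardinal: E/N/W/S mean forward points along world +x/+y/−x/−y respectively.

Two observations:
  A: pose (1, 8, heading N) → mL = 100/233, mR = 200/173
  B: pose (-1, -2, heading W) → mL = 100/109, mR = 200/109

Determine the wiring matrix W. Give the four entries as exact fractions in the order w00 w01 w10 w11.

obs A: pose=(1,8,N) → sL=200/233, sR=200/173, mL=100/233, mR=200/173
obs B: pose=(-1,-2,W) → sL=200/109, sR=200/109, mL=100/109, mR=200/109
sensor matrix S = [[200/233, 200/173], [200/109, 200/109]]; det S = -2400000/4393681
solve [mL_A; mL_B] = S·[w00; w01] and [mR_A; mR_B] = S·[w10; w11]:
  w00 = 1/2, w01 = 0, w10 = 0, w11 = 1

1/2 0 0 1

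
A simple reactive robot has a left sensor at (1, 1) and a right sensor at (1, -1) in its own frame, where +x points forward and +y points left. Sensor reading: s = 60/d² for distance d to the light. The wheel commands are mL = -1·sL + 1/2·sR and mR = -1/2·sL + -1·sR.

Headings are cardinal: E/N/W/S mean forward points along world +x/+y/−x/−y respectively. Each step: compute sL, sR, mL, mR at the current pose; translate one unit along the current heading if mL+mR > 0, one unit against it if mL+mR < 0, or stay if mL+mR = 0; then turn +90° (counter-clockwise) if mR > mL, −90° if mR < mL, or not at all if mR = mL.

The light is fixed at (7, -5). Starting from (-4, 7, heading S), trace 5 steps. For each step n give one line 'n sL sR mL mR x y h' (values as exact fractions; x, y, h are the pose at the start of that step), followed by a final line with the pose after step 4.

0 60/221 12/53 -1854/11713 -4242/11713 -4 7 S
1 5/24 3/17 -49/408 -229/816 -4 8 W
2 60/317 60/277 -7110/87809 -27330/87809 -3 8 N
3 6/25 30/101 -231/2525 -1053/2525 -3 7 E
4 60/221 12/53 -1854/11713 -4242/11713 -4 7 S
final -4 8 W

n=0: pose=(-4,7,S); sL=60/221, sR=12/53; mL=-1854/11713, mR=-4242/11713; mL+mR=-6096/11713 → advance -1; mR−mL=-2388/11713 → turn -1·90°
n=1: pose=(-4,8,W); sL=5/24, sR=3/17; mL=-49/408, mR=-229/816; mL+mR=-109/272 → advance -1; mR−mL=-131/816 → turn -1·90°
n=2: pose=(-3,8,N); sL=60/317, sR=60/277; mL=-7110/87809, mR=-27330/87809; mL+mR=-34440/87809 → advance -1; mR−mL=-20220/87809 → turn -1·90°
n=3: pose=(-3,7,E); sL=6/25, sR=30/101; mL=-231/2525, mR=-1053/2525; mL+mR=-1284/2525 → advance -1; mR−mL=-822/2525 → turn -1·90°
n=4: pose=(-4,7,S); sL=60/221, sR=12/53; mL=-1854/11713, mR=-4242/11713; mL+mR=-6096/11713 → advance -1; mR−mL=-2388/11713 → turn -1·90°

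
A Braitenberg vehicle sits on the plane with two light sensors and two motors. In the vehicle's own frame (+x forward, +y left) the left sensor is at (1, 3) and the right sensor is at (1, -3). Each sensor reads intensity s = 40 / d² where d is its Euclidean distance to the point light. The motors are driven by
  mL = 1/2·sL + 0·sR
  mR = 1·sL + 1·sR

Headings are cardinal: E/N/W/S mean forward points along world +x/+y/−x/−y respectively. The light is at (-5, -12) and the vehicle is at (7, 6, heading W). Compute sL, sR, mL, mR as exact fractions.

left sensor world pos  = (6, 3); dL² = 346
right sensor world pos = (6, 9); dR² = 562
sL = 40/346 = 20/173
sR = 40/562 = 20/281
mL = 1/2·sL + 0·sR = 10/173
mR = 1·sL + 1·sR = 9080/48613

20/173 20/281 10/173 9080/48613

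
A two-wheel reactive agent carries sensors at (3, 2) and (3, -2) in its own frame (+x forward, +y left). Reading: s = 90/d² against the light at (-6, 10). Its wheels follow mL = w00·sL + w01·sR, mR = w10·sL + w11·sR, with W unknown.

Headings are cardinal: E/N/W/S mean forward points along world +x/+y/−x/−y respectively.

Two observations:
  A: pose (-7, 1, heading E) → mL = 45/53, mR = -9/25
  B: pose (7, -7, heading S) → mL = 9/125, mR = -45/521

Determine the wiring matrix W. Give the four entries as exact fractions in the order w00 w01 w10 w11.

1/2 0 0 -1/2

obs A: pose=(-7,1,E) → sL=90/53, sR=18/25, mL=45/53, mR=-9/25
obs B: pose=(7,-7,S) → sL=18/125, sR=90/521, mL=9/125, mR=-45/521
sensor matrix S = [[90/53, 18/25], [18/125, 90/521]]; det S = 16365888/86290625
solve [mL_A; mL_B] = S·[w00; w01] and [mR_A; mR_B] = S·[w10; w11]:
  w00 = 1/2, w01 = 0, w10 = 0, w11 = -1/2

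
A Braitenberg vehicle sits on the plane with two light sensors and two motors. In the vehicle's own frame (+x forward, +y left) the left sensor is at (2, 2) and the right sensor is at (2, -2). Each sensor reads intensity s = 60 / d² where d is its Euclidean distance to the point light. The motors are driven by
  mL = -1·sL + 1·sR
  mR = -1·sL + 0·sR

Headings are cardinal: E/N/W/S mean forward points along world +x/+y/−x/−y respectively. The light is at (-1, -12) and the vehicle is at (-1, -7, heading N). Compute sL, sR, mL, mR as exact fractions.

left sensor world pos  = (-3, -5); dL² = 53
right sensor world pos = (1, -5); dR² = 53
sL = 60/53 = 60/53
sR = 60/53 = 60/53
mL = -1·sL + 1·sR = 0
mR = -1·sL + 0·sR = -60/53

60/53 60/53 0 -60/53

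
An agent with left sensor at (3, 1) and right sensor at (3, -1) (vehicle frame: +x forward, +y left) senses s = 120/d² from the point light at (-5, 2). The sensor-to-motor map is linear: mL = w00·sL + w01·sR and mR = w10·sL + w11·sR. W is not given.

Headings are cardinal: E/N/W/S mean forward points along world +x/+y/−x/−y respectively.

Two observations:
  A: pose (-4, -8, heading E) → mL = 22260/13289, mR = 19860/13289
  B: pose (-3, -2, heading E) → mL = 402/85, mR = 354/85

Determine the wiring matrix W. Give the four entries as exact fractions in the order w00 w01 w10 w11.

obs A: pose=(-4,-8,E) → sL=120/97, sR=120/137, mL=22260/13289, mR=19860/13289
obs B: pose=(-3,-2,E) → sL=60/17, sR=12/5, mL=402/85, mR=354/85
sensor matrix S = [[120/97, 120/137], [60/17, 12/5]]; det S = -27648/225913
solve [mL_A; mL_B] = S·[w00; w01] and [mR_A; mR_B] = S·[w10; w11]:
  w00 = 1, w01 = 1/2, w10 = 1/2, w11 = 1

1 1/2 1/2 1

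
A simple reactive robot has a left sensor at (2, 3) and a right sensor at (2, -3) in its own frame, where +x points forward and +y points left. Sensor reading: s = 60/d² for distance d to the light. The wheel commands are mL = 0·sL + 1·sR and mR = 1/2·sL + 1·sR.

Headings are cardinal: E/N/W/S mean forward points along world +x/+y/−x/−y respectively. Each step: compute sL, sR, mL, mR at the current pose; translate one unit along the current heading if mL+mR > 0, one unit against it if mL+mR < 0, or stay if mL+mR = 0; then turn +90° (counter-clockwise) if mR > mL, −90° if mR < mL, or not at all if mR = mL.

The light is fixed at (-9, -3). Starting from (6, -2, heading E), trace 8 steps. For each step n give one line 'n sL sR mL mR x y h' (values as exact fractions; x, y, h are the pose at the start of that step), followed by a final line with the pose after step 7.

0 12/61 60/293 60/293 5418/17873 6 -2 E
1 30/89 6/37 6/37 1089/3293 7 -2 N
2 60/197 60/221 60/221 18450/43537 7 -1 W
3 5/27 5/12 5/12 55/108 6 -1 S
4 12/61 60/293 60/293 5418/17873 6 -2 E
5 30/89 6/37 6/37 1089/3293 7 -2 N
6 60/197 60/221 60/221 18450/43537 7 -1 W
7 5/27 5/12 5/12 55/108 6 -1 S
final 6 -2 E

n=0: pose=(6,-2,E); sL=12/61, sR=60/293; mL=60/293, mR=5418/17873; mL+mR=9078/17873 → advance +1; mR−mL=6/61 → turn +1·90°
n=1: pose=(7,-2,N); sL=30/89, sR=6/37; mL=6/37, mR=1089/3293; mL+mR=1623/3293 → advance +1; mR−mL=15/89 → turn +1·90°
n=2: pose=(7,-1,W); sL=60/197, sR=60/221; mL=60/221, mR=18450/43537; mL+mR=30270/43537 → advance +1; mR−mL=30/197 → turn +1·90°
n=3: pose=(6,-1,S); sL=5/27, sR=5/12; mL=5/12, mR=55/108; mL+mR=25/27 → advance +1; mR−mL=5/54 → turn +1·90°
n=4: pose=(6,-2,E); sL=12/61, sR=60/293; mL=60/293, mR=5418/17873; mL+mR=9078/17873 → advance +1; mR−mL=6/61 → turn +1·90°
n=5: pose=(7,-2,N); sL=30/89, sR=6/37; mL=6/37, mR=1089/3293; mL+mR=1623/3293 → advance +1; mR−mL=15/89 → turn +1·90°
n=6: pose=(7,-1,W); sL=60/197, sR=60/221; mL=60/221, mR=18450/43537; mL+mR=30270/43537 → advance +1; mR−mL=30/197 → turn +1·90°
n=7: pose=(6,-1,S); sL=5/27, sR=5/12; mL=5/12, mR=55/108; mL+mR=25/27 → advance +1; mR−mL=5/54 → turn +1·90°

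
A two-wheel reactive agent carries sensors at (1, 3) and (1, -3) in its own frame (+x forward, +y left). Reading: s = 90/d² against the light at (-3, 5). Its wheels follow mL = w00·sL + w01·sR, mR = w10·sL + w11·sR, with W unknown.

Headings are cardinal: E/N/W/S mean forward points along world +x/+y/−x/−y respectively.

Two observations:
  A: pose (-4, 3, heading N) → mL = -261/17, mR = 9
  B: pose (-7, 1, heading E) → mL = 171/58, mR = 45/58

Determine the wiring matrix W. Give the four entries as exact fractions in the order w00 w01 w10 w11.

1/2 -1 0 1/2

obs A: pose=(-4,3,N) → sL=90/17, sR=18, mL=-261/17, mR=9
obs B: pose=(-7,1,E) → sL=9, sR=45/29, mL=171/58, mR=45/58
sensor matrix S = [[90/17, 18], [9, 45/29]]; det S = -75816/493
solve [mL_A; mL_B] = S·[w00; w01] and [mR_A; mR_B] = S·[w10; w11]:
  w00 = 1/2, w01 = -1, w10 = 0, w11 = 1/2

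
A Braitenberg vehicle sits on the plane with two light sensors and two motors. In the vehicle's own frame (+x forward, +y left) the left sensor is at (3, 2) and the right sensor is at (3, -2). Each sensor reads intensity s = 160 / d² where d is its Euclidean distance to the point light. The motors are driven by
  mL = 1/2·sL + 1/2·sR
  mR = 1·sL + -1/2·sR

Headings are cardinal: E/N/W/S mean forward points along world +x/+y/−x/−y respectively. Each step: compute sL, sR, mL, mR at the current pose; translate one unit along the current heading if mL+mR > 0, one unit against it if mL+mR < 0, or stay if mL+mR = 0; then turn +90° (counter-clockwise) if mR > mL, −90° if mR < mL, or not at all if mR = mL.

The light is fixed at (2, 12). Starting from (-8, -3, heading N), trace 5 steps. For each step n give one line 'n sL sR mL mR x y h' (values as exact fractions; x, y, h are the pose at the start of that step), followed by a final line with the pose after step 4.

0 5/9 10/13 155/234 20/117 -8 -3 N
1 160/193 32/61 7968/11773 6672/11773 -8 -2 E
2 80/169 16/41 2992/6929 1928/6929 -7 -2 S
3 160/433 160/313 59680/135529 15440/135529 -7 -3 W
4 5/9 10/13 155/234 20/117 -8 -3 N
final -8 -2 E

n=0: pose=(-8,-3,N); sL=5/9, sR=10/13; mL=155/234, mR=20/117; mL+mR=5/6 → advance +1; mR−mL=-115/234 → turn -1·90°
n=1: pose=(-8,-2,E); sL=160/193, sR=32/61; mL=7968/11773, mR=6672/11773; mL+mR=240/193 → advance +1; mR−mL=-1296/11773 → turn -1·90°
n=2: pose=(-7,-2,S); sL=80/169, sR=16/41; mL=2992/6929, mR=1928/6929; mL+mR=120/169 → advance +1; mR−mL=-1064/6929 → turn -1·90°
n=3: pose=(-7,-3,W); sL=160/433, sR=160/313; mL=59680/135529, mR=15440/135529; mL+mR=240/433 → advance +1; mR−mL=-44240/135529 → turn -1·90°
n=4: pose=(-8,-3,N); sL=5/9, sR=10/13; mL=155/234, mR=20/117; mL+mR=5/6 → advance +1; mR−mL=-115/234 → turn -1·90°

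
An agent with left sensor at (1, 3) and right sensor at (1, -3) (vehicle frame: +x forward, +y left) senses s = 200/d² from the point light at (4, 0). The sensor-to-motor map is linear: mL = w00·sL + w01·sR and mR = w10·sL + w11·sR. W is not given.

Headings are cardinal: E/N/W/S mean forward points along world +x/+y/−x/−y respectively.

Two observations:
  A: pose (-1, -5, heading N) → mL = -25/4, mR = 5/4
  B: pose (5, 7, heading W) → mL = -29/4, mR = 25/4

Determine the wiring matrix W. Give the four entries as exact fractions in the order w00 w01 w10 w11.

-1/2 -1/2 1/2 0

obs A: pose=(-1,-5,N) → sL=5/2, sR=10, mL=-25/4, mR=5/4
obs B: pose=(5,7,W) → sL=25/2, sR=2, mL=-29/4, mR=25/4
sensor matrix S = [[5/2, 10], [25/2, 2]]; det S = -120
solve [mL_A; mL_B] = S·[w00; w01] and [mR_A; mR_B] = S·[w10; w11]:
  w00 = -1/2, w01 = -1/2, w10 = 1/2, w11 = 0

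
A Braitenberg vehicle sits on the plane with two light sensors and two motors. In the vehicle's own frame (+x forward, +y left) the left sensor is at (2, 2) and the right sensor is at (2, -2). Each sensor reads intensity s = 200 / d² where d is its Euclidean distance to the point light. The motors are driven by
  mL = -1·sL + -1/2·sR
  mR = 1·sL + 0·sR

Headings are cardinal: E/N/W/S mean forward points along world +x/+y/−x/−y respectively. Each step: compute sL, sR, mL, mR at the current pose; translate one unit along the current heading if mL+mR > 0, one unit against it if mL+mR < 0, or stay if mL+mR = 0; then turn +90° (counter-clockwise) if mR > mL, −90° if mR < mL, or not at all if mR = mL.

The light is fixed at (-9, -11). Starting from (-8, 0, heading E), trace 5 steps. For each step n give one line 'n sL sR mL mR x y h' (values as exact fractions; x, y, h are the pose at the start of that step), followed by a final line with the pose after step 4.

n=0: pose=(-8,0,E); sL=100/89, sR=20/9; mL=-1790/801, mR=100/89; mL+mR=-10/9 → advance -1; mR−mL=2690/801 → turn +1·90°
n=1: pose=(-9,0,N); sL=200/173, sR=200/173; mL=-300/173, mR=200/173; mL+mR=-100/173 → advance -1; mR−mL=500/173 → turn +1·90°
n=2: pose=(-9,-1,W); sL=50/17, sR=50/37; mL=-2275/629, mR=50/17; mL+mR=-25/37 → advance -1; mR−mL=4125/629 → turn +1·90°
n=3: pose=(-8,-1,S); sL=200/73, sR=40/13; mL=-4060/949, mR=200/73; mL+mR=-20/13 → advance -1; mR−mL=6660/949 → turn +1·90°
n=4: pose=(-8,0,E); sL=100/89, sR=20/9; mL=-1790/801, mR=100/89; mL+mR=-10/9 → advance -1; mR−mL=2690/801 → turn +1·90°

0 100/89 20/9 -1790/801 100/89 -8 0 E
1 200/173 200/173 -300/173 200/173 -9 0 N
2 50/17 50/37 -2275/629 50/17 -9 -1 W
3 200/73 40/13 -4060/949 200/73 -8 -1 S
4 100/89 20/9 -1790/801 100/89 -8 0 E
final -9 0 N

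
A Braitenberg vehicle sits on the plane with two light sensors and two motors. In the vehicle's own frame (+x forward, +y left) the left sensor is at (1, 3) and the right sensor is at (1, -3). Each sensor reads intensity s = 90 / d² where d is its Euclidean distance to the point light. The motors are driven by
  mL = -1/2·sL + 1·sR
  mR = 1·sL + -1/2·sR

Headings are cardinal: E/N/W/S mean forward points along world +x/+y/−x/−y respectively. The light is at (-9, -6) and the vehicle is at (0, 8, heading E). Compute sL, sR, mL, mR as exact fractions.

left sensor world pos  = (1, 11); dL² = 389
right sensor world pos = (1, 5); dR² = 221
sL = 90/389 = 90/389
sR = 90/221 = 90/221
mL = -1/2·sL + 1·sR = 25065/85969
mR = 1·sL + -1/2·sR = 2385/85969

90/389 90/221 25065/85969 2385/85969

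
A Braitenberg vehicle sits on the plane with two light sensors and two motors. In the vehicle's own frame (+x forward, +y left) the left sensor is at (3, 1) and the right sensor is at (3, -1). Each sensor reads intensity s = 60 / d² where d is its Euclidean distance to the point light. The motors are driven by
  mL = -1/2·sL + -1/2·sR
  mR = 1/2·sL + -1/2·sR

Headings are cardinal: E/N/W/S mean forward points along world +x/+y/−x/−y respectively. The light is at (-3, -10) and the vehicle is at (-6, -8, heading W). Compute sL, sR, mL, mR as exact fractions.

left sensor world pos  = (-9, -9); dL² = 37
right sensor world pos = (-9, -7); dR² = 45
sL = 60/37 = 60/37
sR = 60/45 = 4/3
mL = -1/2·sL + -1/2·sR = -164/111
mR = 1/2·sL + -1/2·sR = 16/111

60/37 4/3 -164/111 16/111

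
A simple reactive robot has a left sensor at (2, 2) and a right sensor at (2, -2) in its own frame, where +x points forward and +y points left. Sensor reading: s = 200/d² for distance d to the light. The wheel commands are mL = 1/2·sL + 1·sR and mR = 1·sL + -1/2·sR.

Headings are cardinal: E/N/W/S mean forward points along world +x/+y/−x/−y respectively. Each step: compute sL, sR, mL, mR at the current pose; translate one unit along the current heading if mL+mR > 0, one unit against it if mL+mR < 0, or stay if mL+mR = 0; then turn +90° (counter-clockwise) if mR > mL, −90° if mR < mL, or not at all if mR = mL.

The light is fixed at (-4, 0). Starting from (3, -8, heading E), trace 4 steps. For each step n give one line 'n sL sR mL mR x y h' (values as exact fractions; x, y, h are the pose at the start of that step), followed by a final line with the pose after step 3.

0 200/117 200/181 41500/21177 24500/21177 3 -8 E
1 1 25/17 67/34 9/34 4 -8 S
2 200/157 40/17 7980/2669 260/2669 4 -9 W
3 100/37 20/13 1390/481 930/481 3 -9 N
final 3 -8 E

n=0: pose=(3,-8,E); sL=200/117, sR=200/181; mL=41500/21177, mR=24500/21177; mL+mR=22000/7059 → advance +1; mR−mL=-17000/21177 → turn -1·90°
n=1: pose=(4,-8,S); sL=1, sR=25/17; mL=67/34, mR=9/34; mL+mR=38/17 → advance +1; mR−mL=-29/17 → turn -1·90°
n=2: pose=(4,-9,W); sL=200/157, sR=40/17; mL=7980/2669, mR=260/2669; mL+mR=8240/2669 → advance +1; mR−mL=-7720/2669 → turn -1·90°
n=3: pose=(3,-9,N); sL=100/37, sR=20/13; mL=1390/481, mR=930/481; mL+mR=2320/481 → advance +1; mR−mL=-460/481 → turn -1·90°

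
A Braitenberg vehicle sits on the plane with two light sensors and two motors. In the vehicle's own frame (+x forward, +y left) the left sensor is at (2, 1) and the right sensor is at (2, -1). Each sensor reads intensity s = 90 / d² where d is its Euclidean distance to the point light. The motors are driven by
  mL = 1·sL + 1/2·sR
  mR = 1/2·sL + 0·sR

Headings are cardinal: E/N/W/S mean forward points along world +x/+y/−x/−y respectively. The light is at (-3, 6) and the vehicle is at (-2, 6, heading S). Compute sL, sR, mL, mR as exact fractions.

45/4 45/2 45/2 45/8

left sensor world pos  = (-1, 4); dL² = 8
right sensor world pos = (-3, 4); dR² = 4
sL = 90/8 = 45/4
sR = 90/4 = 45/2
mL = 1·sL + 1/2·sR = 45/2
mR = 1/2·sL + 0·sR = 45/8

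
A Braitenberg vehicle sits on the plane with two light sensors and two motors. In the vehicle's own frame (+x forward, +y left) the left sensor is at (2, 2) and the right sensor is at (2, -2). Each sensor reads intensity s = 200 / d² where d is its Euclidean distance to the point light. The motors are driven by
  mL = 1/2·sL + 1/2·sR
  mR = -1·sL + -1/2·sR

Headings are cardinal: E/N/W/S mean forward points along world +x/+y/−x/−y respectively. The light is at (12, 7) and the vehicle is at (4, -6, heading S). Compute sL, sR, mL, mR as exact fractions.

left sensor world pos  = (6, -8); dL² = 261
right sensor world pos = (2, -8); dR² = 325
sL = 200/261 = 200/261
sR = 200/325 = 8/13
mL = 1/2·sL + 1/2·sR = 2344/3393
mR = -1·sL + -1/2·sR = -3644/3393

200/261 8/13 2344/3393 -3644/3393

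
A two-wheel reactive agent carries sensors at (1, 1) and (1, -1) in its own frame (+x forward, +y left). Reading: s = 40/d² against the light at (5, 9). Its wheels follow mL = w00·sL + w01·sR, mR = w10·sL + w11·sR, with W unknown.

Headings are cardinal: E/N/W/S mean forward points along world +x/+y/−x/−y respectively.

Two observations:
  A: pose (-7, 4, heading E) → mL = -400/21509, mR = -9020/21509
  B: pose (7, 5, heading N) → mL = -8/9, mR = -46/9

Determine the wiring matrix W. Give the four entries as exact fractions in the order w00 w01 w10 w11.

obs A: pose=(-7,4,E) → sL=40/137, sR=40/157, mL=-400/21509, mR=-9020/21509
obs B: pose=(7,5,N) → sL=4, sR=20/9, mL=-8/9, mR=-46/9
sensor matrix S = [[40/137, 40/157], [4, 20/9]]; det S = -71680/193581
solve [mL_A; mL_B] = S·[w00; w01] and [mR_A; mR_B] = S·[w10; w11]:
  w00 = -1/2, w01 = 1/2, w10 = -1, w11 = -1/2

-1/2 1/2 -1 -1/2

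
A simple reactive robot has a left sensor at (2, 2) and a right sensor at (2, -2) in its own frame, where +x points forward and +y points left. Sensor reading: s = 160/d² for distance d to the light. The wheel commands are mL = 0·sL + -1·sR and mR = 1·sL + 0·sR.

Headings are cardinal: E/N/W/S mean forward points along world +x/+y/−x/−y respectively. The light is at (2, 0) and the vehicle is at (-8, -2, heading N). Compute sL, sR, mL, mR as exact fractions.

left sensor world pos  = (-10, 0); dL² = 144
right sensor world pos = (-6, 0); dR² = 64
sL = 160/144 = 10/9
sR = 160/64 = 5/2
mL = 0·sL + -1·sR = -5/2
mR = 1·sL + 0·sR = 10/9

10/9 5/2 -5/2 10/9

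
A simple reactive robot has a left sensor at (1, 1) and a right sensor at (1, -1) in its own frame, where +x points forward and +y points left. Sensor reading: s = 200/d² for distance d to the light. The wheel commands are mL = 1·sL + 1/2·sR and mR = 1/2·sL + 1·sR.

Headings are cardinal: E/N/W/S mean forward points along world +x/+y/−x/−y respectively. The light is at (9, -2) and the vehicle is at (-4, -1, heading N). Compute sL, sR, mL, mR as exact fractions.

1 50/37 62/37 137/74

left sensor world pos  = (-5, 0); dL² = 200
right sensor world pos = (-3, 0); dR² = 148
sL = 200/200 = 1
sR = 200/148 = 50/37
mL = 1·sL + 1/2·sR = 62/37
mR = 1/2·sL + 1·sR = 137/74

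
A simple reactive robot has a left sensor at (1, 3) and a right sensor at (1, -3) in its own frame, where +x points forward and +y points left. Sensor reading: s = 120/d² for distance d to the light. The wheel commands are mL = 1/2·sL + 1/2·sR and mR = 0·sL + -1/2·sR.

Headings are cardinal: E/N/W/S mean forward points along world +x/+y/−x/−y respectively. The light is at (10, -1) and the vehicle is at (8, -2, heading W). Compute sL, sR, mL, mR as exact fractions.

24/5 120/13 456/65 -60/13

left sensor world pos  = (7, -5); dL² = 25
right sensor world pos = (7, 1); dR² = 13
sL = 120/25 = 24/5
sR = 120/13 = 120/13
mL = 1/2·sL + 1/2·sR = 456/65
mR = 0·sL + -1/2·sR = -60/13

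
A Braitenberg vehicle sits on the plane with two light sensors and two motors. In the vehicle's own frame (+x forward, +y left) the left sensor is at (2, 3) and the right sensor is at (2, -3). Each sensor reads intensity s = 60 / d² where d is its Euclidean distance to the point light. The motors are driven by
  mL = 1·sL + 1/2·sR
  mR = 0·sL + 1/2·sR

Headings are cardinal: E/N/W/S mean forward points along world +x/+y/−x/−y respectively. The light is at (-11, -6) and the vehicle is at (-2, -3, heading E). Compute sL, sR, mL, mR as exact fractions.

60/157 60/121 11970/18997 30/121

left sensor world pos  = (0, 0); dL² = 157
right sensor world pos = (0, -6); dR² = 121
sL = 60/157 = 60/157
sR = 60/121 = 60/121
mL = 1·sL + 1/2·sR = 11970/18997
mR = 0·sL + 1/2·sR = 30/121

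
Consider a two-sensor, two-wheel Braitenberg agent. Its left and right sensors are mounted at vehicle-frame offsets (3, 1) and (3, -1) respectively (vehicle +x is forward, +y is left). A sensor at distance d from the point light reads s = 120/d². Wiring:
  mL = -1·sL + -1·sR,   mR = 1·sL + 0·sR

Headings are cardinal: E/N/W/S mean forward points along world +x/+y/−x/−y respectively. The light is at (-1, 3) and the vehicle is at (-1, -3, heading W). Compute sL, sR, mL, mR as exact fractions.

left sensor world pos  = (-4, -4); dL² = 58
right sensor world pos = (-4, -2); dR² = 34
sL = 120/58 = 60/29
sR = 120/34 = 60/17
mL = -1·sL + -1·sR = -2760/493
mR = 1·sL + 0·sR = 60/29

60/29 60/17 -2760/493 60/29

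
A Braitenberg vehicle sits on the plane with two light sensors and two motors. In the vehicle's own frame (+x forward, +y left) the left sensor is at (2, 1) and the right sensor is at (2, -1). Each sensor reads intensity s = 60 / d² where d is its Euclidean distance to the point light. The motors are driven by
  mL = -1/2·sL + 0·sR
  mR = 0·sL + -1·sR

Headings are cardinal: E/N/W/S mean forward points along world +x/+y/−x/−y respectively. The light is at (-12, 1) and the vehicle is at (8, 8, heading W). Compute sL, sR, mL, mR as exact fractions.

left sensor world pos  = (6, 7); dL² = 360
right sensor world pos = (6, 9); dR² = 388
sL = 60/360 = 1/6
sR = 60/388 = 15/97
mL = -1/2·sL + 0·sR = -1/12
mR = 0·sL + -1·sR = -15/97

1/6 15/97 -1/12 -15/97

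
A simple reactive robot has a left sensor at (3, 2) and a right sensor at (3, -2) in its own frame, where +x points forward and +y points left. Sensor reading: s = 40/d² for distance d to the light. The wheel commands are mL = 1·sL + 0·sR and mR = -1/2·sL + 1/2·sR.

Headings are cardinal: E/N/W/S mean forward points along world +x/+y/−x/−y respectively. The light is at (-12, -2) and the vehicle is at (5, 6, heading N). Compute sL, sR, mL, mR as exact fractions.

left sensor world pos  = (3, 9); dL² = 346
right sensor world pos = (7, 9); dR² = 482
sL = 40/346 = 20/173
sR = 40/482 = 20/241
mL = 1·sL + 0·sR = 20/173
mR = -1/2·sL + 1/2·sR = -680/41693

20/173 20/241 20/173 -680/41693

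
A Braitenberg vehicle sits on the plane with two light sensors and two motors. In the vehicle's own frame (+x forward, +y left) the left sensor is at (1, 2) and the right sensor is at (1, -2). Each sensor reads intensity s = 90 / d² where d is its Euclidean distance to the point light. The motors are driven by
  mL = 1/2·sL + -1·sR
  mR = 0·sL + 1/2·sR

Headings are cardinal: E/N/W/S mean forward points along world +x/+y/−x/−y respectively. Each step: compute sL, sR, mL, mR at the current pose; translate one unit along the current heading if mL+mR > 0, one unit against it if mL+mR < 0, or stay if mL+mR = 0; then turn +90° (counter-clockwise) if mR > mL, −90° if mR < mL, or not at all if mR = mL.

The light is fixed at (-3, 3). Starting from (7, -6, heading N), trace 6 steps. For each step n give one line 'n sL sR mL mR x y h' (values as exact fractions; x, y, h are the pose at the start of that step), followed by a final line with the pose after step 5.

0 45/64 45/104 -135/1664 45/208 7 -6 N
1 90/181 10/13 -1225/2353 5/13 7 -5 W
2 9/25 5/9 -169/450 5/18 8 -5 S
3 90/169 2/5 -113/845 1/5 8 -4 E
4 45/68 45/116 -225/3944 45/232 9 -4 N
5 18/37 90/137 -2097/5069 45/137 9 -3 W
final 10 -3 S

n=0: pose=(7,-6,N); sL=45/64, sR=45/104; mL=-135/1664, mR=45/208; mL+mR=225/1664 → advance +1; mR−mL=495/1664 → turn +1·90°
n=1: pose=(7,-5,W); sL=90/181, sR=10/13; mL=-1225/2353, mR=5/13; mL+mR=-320/2353 → advance -1; mR−mL=2130/2353 → turn +1·90°
n=2: pose=(8,-5,S); sL=9/25, sR=5/9; mL=-169/450, mR=5/18; mL+mR=-22/225 → advance -1; mR−mL=49/75 → turn +1·90°
n=3: pose=(8,-4,E); sL=90/169, sR=2/5; mL=-113/845, mR=1/5; mL+mR=56/845 → advance +1; mR−mL=282/845 → turn +1·90°
n=4: pose=(9,-4,N); sL=45/68, sR=45/116; mL=-225/3944, mR=45/232; mL+mR=135/986 → advance +1; mR−mL=495/1972 → turn +1·90°
n=5: pose=(9,-3,W); sL=18/37, sR=90/137; mL=-2097/5069, mR=45/137; mL+mR=-432/5069 → advance -1; mR−mL=3762/5069 → turn +1·90°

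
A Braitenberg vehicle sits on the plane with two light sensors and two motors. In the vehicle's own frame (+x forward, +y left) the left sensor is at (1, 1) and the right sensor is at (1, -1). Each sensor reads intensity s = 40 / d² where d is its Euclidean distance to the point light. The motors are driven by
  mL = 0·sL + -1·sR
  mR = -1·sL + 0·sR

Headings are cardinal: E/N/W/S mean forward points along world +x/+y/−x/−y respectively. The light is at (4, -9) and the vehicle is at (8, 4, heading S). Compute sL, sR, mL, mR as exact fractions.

40/169 40/153 -40/153 -40/169

left sensor world pos  = (9, 3); dL² = 169
right sensor world pos = (7, 3); dR² = 153
sL = 40/169 = 40/169
sR = 40/153 = 40/153
mL = 0·sL + -1·sR = -40/153
mR = -1·sL + 0·sR = -40/169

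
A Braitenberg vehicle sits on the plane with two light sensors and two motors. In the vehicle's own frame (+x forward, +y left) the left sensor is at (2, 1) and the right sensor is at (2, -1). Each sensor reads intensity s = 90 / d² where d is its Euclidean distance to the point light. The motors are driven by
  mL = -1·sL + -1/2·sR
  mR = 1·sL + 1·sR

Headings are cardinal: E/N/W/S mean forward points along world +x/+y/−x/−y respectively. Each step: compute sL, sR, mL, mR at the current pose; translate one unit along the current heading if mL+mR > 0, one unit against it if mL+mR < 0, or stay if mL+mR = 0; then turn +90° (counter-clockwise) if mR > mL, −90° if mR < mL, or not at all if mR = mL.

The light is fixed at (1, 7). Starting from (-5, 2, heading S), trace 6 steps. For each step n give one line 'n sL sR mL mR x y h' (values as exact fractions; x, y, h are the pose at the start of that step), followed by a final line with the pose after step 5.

0 45/37 45/49 -6075/3626 3870/1813 -5 2 S
1 90/41 18/13 -1539/533 1908/533 -5 1 E
2 45/26 45/16 -1305/416 945/208 -4 1 N
3 18/17 18/13 -387/221 540/221 -4 2 W
4 45/37 45/49 -6075/3626 3870/1813 -5 2 S
5 90/41 18/13 -1539/533 1908/533 -5 1 E
final -4 1 N

n=0: pose=(-5,2,S); sL=45/37, sR=45/49; mL=-6075/3626, mR=3870/1813; mL+mR=45/98 → advance +1; mR−mL=13815/3626 → turn +1·90°
n=1: pose=(-5,1,E); sL=90/41, sR=18/13; mL=-1539/533, mR=1908/533; mL+mR=9/13 → advance +1; mR−mL=3447/533 → turn +1·90°
n=2: pose=(-4,1,N); sL=45/26, sR=45/16; mL=-1305/416, mR=945/208; mL+mR=45/32 → advance +1; mR−mL=3195/416 → turn +1·90°
n=3: pose=(-4,2,W); sL=18/17, sR=18/13; mL=-387/221, mR=540/221; mL+mR=9/13 → advance +1; mR−mL=927/221 → turn +1·90°
n=4: pose=(-5,2,S); sL=45/37, sR=45/49; mL=-6075/3626, mR=3870/1813; mL+mR=45/98 → advance +1; mR−mL=13815/3626 → turn +1·90°
n=5: pose=(-5,1,E); sL=90/41, sR=18/13; mL=-1539/533, mR=1908/533; mL+mR=9/13 → advance +1; mR−mL=3447/533 → turn +1·90°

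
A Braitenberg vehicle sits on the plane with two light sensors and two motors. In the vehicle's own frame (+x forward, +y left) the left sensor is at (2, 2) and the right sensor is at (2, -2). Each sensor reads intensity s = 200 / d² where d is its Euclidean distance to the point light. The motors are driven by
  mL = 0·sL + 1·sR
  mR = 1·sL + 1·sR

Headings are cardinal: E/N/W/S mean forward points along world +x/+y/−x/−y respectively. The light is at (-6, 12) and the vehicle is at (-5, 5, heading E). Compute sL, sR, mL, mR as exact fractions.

left sensor world pos  = (-3, 7); dL² = 34
right sensor world pos = (-3, 3); dR² = 90
sL = 200/34 = 100/17
sR = 200/90 = 20/9
mL = 0·sL + 1·sR = 20/9
mR = 1·sL + 1·sR = 1240/153

100/17 20/9 20/9 1240/153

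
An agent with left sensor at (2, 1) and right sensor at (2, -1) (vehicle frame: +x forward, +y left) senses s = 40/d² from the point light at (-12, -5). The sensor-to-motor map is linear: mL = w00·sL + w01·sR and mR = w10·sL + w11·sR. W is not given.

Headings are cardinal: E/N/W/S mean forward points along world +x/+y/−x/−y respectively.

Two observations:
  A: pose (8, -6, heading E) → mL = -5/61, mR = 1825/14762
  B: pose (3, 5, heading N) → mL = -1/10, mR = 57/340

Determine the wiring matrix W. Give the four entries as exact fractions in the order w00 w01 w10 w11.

obs A: pose=(8,-6,E) → sL=10/121, sR=5/61, mL=-5/61, mR=1825/14762
obs B: pose=(3,5,N) → sL=2/17, sR=1/10, mL=-1/10, mR=57/340
sensor matrix S = [[10/121, 5/61], [2/17, 1/10]]; det S = -173/125477
solve [mL_A; mL_B] = S·[w00; w01] and [mR_A; mR_B] = S·[w10; w11]:
  w00 = 0, w01 = -1, w10 = 1, w11 = 1/2

0 -1 1 1/2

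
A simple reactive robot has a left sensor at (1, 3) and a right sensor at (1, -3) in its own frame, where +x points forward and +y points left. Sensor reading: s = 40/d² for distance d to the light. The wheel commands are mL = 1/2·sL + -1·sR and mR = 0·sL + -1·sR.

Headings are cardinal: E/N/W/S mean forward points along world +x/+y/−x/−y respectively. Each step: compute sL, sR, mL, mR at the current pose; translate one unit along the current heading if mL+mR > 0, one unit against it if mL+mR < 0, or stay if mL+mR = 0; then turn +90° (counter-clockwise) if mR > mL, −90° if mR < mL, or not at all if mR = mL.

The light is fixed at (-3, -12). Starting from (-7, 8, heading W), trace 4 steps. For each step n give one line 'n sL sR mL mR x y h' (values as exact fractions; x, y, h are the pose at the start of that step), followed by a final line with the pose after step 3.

0 20/157 20/277 -370/43489 -20/277 -7 8 W
1 40/477 40/441 -380/7791 -40/441 -6 8 N
2 5/61 2/13 -179/1586 -2/13 -6 7 E
3 8/65 40/373 -1108/24245 -40/373 -7 7 S
final -7 8 W

n=0: pose=(-7,8,W); sL=20/157, sR=20/277; mL=-370/43489, mR=-20/277; mL+mR=-3510/43489 → advance -1; mR−mL=-10/157 → turn -1·90°
n=1: pose=(-6,8,N); sL=40/477, sR=40/441; mL=-380/7791, mR=-40/441; mL+mR=-3260/23373 → advance -1; mR−mL=-20/477 → turn -1·90°
n=2: pose=(-6,7,E); sL=5/61, sR=2/13; mL=-179/1586, mR=-2/13; mL+mR=-423/1586 → advance -1; mR−mL=-5/122 → turn -1·90°
n=3: pose=(-7,7,S); sL=8/65, sR=40/373; mL=-1108/24245, mR=-40/373; mL+mR=-3708/24245 → advance -1; mR−mL=-4/65 → turn -1·90°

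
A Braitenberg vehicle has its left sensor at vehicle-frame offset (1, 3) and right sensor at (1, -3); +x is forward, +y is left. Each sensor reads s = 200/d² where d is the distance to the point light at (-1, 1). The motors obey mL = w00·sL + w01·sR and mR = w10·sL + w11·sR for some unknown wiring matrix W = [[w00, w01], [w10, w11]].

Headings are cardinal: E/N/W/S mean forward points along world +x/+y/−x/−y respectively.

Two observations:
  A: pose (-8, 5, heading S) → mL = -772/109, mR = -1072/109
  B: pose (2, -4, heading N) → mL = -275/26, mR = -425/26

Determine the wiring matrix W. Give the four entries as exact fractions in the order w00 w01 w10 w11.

-1 1/2 -1 -1

obs A: pose=(-8,5,S) → sL=8, sR=200/109, mL=-772/109, mR=-1072/109
obs B: pose=(2,-4,N) → sL=25/2, sR=50/13, mL=-275/26, mR=-425/26
sensor matrix S = [[8, 200/109], [25/2, 50/13]]; det S = 11100/1417
solve [mL_A; mL_B] = S·[w00; w01] and [mR_A; mR_B] = S·[w10; w11]:
  w00 = -1, w01 = 1/2, w10 = -1, w11 = -1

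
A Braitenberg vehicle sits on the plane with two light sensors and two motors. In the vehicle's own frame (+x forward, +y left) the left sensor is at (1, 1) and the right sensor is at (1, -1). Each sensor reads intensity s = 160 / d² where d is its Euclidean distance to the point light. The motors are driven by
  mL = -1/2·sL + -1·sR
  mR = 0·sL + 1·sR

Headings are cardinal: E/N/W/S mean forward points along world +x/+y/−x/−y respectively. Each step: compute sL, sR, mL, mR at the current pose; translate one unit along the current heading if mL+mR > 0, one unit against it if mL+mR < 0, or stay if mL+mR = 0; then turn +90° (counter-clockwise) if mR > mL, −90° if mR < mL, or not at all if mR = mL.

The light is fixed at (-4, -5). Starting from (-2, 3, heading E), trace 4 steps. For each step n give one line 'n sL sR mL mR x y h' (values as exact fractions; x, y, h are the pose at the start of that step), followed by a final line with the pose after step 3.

0 16/9 80/29 -952/261 80/29 -2 3 E
1 160/81 32/17 -3952/1377 32/17 -3 3 N
2 40/9 5/2 -85/18 5/2 -3 2 W
3 32/9 160/37 -2032/333 160/37 -2 2 S
final -2 3 E

n=0: pose=(-2,3,E); sL=16/9, sR=80/29; mL=-952/261, mR=80/29; mL+mR=-8/9 → advance -1; mR−mL=1672/261 → turn +1·90°
n=1: pose=(-3,3,N); sL=160/81, sR=32/17; mL=-3952/1377, mR=32/17; mL+mR=-80/81 → advance -1; mR−mL=6544/1377 → turn +1·90°
n=2: pose=(-3,2,W); sL=40/9, sR=5/2; mL=-85/18, mR=5/2; mL+mR=-20/9 → advance -1; mR−mL=65/9 → turn +1·90°
n=3: pose=(-2,2,S); sL=32/9, sR=160/37; mL=-2032/333, mR=160/37; mL+mR=-16/9 → advance -1; mR−mL=3472/333 → turn +1·90°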